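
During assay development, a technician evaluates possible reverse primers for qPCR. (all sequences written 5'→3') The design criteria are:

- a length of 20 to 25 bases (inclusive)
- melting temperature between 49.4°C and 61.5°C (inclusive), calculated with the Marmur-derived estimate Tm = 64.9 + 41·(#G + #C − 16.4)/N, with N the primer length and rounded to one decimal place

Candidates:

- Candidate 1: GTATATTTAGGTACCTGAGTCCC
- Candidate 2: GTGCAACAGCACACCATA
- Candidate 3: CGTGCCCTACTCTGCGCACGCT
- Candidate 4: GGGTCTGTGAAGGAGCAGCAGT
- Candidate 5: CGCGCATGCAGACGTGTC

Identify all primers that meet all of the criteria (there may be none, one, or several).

Candidate 1 and Candidate 4.

Candidate 1 (23 nt, A=5 T=8 G=5 C=5): length 23 ✓; Tm = 64.9 + 41·(10 − 16.4)/23 = 53.5°C ✓ — passes.
Candidate 2 (18 nt, A=7 T=2 G=3 C=6): length 18, outside 20–25 ✗; Tm = 64.9 + 41·(9 − 16.4)/18 = 48.0°C, outside 49.4–61.5°C ✗ — fails.
Candidate 3 (22 nt, A=2 T=5 G=5 C=10): length 22 ✓; Tm = 64.9 + 41·(15 − 16.4)/22 = 62.3°C, outside 49.4–61.5°C ✗ — fails.
Candidate 4 (22 nt, A=5 T=4 G=10 C=3): length 22 ✓; Tm = 64.9 + 41·(13 − 16.4)/22 = 58.6°C ✓ — passes.
Candidate 5 (18 nt, A=3 T=3 G=6 C=6): length 18, outside 20–25 ✗; Tm = 64.9 + 41·(12 − 16.4)/18 = 54.9°C ✓ — fails.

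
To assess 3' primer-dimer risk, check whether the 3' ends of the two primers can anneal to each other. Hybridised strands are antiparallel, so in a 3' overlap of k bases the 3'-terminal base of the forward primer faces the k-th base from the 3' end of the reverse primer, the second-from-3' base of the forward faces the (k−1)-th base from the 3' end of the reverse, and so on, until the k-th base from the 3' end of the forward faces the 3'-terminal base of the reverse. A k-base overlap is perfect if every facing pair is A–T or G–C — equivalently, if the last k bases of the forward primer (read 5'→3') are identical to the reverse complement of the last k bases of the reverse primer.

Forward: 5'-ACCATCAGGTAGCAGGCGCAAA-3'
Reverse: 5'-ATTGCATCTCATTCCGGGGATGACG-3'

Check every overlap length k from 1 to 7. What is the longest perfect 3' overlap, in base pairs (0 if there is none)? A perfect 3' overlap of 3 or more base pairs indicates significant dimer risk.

Last 7 bases (5'→3') — forward …GCGCAAA, reverse …GATGACG.
Reverse complement of the reverse primer's last 7 bases: CGTCATC; its first k bases are the reverse complement of the reverse primer's last k bases, so a perfect k-base overlap needs the forward primer's last k bases to equal them.
Comparing (forward last k vs required): k=1: A vs C ✗; k=2: AA vs CG ✗; k=3: AAA vs CGT ✗; k=4: CAAA vs CGTC ✗; k=5: GCAAA vs CGTCA ✗; k=6: CGCAAA vs CGTCAT ✗; k=7: GCGCAAA vs CGTCATC ✗.
No overlap length from 1 to 7 is perfect, so the longest perfect 3' overlap is 0.

Longest perfect overlap: 0 complementary base pairs; below the dimer-risk threshold (threshold 3).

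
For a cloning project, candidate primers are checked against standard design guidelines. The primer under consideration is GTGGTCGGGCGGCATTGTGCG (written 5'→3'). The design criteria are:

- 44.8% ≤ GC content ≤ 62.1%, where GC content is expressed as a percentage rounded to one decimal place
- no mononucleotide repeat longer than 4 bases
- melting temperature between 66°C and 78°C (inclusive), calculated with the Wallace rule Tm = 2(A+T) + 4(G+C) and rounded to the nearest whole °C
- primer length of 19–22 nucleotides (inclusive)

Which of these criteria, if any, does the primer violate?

Base counts: A=1, T=5, G=11, C=4 (length 21).
GC content: GC 15/21 = 71.4%, outside 44.8–62.1% ✗
homopolymer run: longest run = 3 ✓
Tm: Tm = 2·6 + 4·15 = 72°C ✓
length: length 21 ✓

Fails: GC content.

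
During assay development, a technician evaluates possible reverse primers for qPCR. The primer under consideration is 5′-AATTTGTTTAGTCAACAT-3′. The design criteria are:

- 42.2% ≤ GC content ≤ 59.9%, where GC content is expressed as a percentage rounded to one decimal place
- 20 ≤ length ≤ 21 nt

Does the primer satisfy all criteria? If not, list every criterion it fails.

Base counts: A=6, T=8, G=2, C=2 (length 18).
GC content: GC 4/18 = 22.2%, outside 42.2–59.9% ✗
length: length 18, outside 20–21 ✗

Fails: GC content, length.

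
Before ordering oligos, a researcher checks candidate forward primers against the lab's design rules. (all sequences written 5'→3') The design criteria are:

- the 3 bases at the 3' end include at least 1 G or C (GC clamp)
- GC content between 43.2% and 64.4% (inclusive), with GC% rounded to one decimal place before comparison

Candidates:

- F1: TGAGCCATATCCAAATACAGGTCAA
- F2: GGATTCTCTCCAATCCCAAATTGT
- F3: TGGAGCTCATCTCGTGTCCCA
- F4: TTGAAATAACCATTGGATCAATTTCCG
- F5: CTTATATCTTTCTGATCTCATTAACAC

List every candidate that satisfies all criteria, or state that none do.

F3 only.

F1 (25 nt, A=10 T=5 G=4 C=6): 3' end CAA has 1 G/C ✓; GC 10/25 = 40.0%, outside 43.2–64.4% ✗ — fails.
F2 (24 nt, A=6 T=8 G=3 C=7): 3' end TGT has 1 G/C ✓; GC 10/24 = 41.7%, outside 43.2–64.4% ✗ — fails.
F3 (21 nt, A=3 T=6 G=5 C=7): 3' end CCA has 2 G/C ✓; GC 12/21 = 57.1% ✓ — passes.
F4 (27 nt, A=9 T=9 G=4 C=5): 3' end CCG has 3 G/C ✓; GC 9/27 = 33.3%, outside 43.2–64.4% ✗ — fails.
F5 (27 nt, A=7 T=12 G=1 C=7): 3' end CAC has 2 G/C ✓; GC 8/27 = 29.6%, outside 43.2–64.4% ✗ — fails.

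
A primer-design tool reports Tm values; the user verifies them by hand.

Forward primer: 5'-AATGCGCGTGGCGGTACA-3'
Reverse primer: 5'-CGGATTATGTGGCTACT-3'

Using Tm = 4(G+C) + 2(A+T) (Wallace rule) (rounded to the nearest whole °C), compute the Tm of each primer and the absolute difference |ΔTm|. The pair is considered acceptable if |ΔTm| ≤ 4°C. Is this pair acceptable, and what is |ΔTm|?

|ΔTm| = 8°C; the pair is not acceptable.

Forward: A=4 T=3 G=7 C=4 → Tm = 2·7 + 4·11 = 58°C.
Reverse: A=3 T=6 G=5 C=3 → Tm = 2·9 + 4·8 = 50°C.
|ΔTm| = |58 − 50| = 8°C, > 4°C.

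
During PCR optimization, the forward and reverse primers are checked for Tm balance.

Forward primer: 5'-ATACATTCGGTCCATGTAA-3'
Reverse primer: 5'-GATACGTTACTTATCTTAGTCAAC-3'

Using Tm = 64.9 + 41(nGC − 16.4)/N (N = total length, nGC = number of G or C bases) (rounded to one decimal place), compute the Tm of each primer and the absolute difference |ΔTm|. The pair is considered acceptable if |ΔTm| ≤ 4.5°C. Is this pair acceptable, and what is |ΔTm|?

Forward: G+C = 7, N = 19 → Tm = 64.9 + 41·(7 − 16.4)/19 = 44.6°C.
Reverse: G+C = 8, N = 24 → Tm = 64.9 + 41·(8 − 16.4)/24 = 50.6°C.
|ΔTm| = |44.6 − 50.6| = 6.0°C, > 4.5°C.

|ΔTm| = 6.0°C; the pair is not acceptable.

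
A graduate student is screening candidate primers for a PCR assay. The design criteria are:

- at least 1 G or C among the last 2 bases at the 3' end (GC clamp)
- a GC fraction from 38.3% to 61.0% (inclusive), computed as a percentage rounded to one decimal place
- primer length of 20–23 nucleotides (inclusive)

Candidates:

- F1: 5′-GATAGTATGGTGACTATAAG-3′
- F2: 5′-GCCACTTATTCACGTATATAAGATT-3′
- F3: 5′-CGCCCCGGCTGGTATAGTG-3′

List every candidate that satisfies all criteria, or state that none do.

None of the candidates satisfy all criteria.

F1 (20 nt, A=7 T=6 G=6 C=1): 3' end AG has 1 G/C ✓; GC 7/20 = 35.0%, outside 38.3–61.0% ✗; length 20 ✓ — fails.
F2 (25 nt, A=8 T=9 G=3 C=5): 3' end TT has 0 G/C, need ≥1 ✗; GC 8/25 = 32.0%, outside 38.3–61.0% ✗; length 25, outside 20–23 ✗ — fails.
F3 (19 nt, A=2 T=4 G=7 C=6): 3' end TG has 1 G/C ✓; GC 13/19 = 68.4%, outside 38.3–61.0% ✗; length 19, outside 20–23 ✗ — fails.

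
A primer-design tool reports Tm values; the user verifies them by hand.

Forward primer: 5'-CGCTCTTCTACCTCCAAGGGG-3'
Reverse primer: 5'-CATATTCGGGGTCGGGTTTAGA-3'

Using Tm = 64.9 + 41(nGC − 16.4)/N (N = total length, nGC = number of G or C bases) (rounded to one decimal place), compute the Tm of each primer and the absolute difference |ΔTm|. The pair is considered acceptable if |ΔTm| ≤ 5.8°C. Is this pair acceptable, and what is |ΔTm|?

Forward: G+C = 13, N = 21 → Tm = 64.9 + 41·(13 − 16.4)/21 = 58.3°C.
Reverse: G+C = 11, N = 22 → Tm = 64.9 + 41·(11 − 16.4)/22 = 54.8°C.
|ΔTm| = |58.3 − 54.8| = 3.5°C, ≤ 5.8°C.

|ΔTm| = 3.5°C; the pair is acceptable.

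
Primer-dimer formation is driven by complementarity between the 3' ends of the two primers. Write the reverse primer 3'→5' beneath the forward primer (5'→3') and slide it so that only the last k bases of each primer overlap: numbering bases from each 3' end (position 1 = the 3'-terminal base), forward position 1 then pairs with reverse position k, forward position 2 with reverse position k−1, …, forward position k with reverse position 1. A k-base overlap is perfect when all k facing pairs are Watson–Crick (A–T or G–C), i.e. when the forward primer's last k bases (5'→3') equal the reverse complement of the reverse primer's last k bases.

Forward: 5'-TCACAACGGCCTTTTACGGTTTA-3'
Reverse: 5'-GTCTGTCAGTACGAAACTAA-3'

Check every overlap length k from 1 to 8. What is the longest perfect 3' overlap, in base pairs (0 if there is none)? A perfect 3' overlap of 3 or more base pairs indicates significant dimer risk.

Last 8 bases (5'→3') — forward …ACGGTTTA, reverse …GAAACTAA.
Reverse complement of the reverse primer's last 8 bases: TTAGTTTC; its first k bases are the reverse complement of the reverse primer's last k bases, so a perfect k-base overlap needs the forward primer's last k bases to equal them.
Comparing (forward last k vs required): k=1: A vs T ✗; k=2: TA vs TT ✗; k=3: TTA vs TTA ✓; k=4: TTTA vs TTAG ✗; k=5: GTTTA vs TTAGT ✗; k=6: GGTTTA vs TTAGTT ✗; k=7: CGGTTTA vs TTAGTTT ✗; k=8: ACGGTTTA vs TTAGTTTC ✗.
Only k = 3 is perfect, so the longest perfect 3' overlap is 3.

Longest perfect overlap: 3 complementary base pairs; significant dimer risk (threshold 3).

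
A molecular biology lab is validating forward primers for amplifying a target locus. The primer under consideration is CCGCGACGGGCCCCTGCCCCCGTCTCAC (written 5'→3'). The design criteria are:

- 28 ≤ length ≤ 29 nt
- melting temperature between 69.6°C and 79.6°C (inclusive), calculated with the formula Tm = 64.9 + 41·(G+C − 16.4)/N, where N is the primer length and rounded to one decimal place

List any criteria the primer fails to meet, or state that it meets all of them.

Base counts: A=2, T=3, G=7, C=16 (length 28).
length: length 28 ✓
Tm: Tm = 64.9 + 41·(23 − 16.4)/28 = 74.6°C ✓

Meets all criteria.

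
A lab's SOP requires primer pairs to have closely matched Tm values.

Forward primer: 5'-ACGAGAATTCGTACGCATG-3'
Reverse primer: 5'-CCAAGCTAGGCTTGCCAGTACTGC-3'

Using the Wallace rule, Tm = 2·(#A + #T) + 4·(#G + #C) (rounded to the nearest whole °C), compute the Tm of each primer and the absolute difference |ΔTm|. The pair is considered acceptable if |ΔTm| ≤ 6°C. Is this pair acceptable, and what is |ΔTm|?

|ΔTm| = 20°C; the pair is not acceptable.

Forward: A=6 T=4 G=5 C=4 → Tm = 2·10 + 4·9 = 56°C.
Reverse: A=5 T=5 G=6 C=8 → Tm = 2·10 + 4·14 = 76°C.
|ΔTm| = |56 − 76| = 20°C, > 6°C.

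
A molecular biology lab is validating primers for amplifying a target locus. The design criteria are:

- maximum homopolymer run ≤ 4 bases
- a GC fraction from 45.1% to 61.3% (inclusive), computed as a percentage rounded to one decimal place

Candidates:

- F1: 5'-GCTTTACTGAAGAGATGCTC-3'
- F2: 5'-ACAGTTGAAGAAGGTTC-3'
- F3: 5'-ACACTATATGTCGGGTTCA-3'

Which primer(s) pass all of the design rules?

None of the candidates satisfy all criteria.

F1 (20 nt, A=5 T=6 G=5 C=4): longest run = 3 ✓; GC 9/20 = 45.0%, outside 45.1–61.3% ✗ — fails.
F2 (17 nt, A=6 T=4 G=5 C=2): longest run = 2 ✓; GC 7/17 = 41.2%, outside 45.1–61.3% ✗ — fails.
F3 (19 nt, A=5 T=6 G=4 C=4): longest run = 3 ✓; GC 8/19 = 42.1%, outside 45.1–61.3% ✗ — fails.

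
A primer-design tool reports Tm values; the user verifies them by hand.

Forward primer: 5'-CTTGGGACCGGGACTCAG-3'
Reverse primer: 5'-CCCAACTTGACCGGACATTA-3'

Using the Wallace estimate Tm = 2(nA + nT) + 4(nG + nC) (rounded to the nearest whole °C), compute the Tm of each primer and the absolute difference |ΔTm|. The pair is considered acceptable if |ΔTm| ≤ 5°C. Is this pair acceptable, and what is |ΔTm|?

Forward: A=3 T=3 G=7 C=5 → Tm = 2·6 + 4·12 = 60°C.
Reverse: A=6 T=4 G=3 C=7 → Tm = 2·10 + 4·10 = 60°C.
|ΔTm| = |60 − 60| = 0°C, ≤ 5°C.

|ΔTm| = 0°C; the pair is acceptable.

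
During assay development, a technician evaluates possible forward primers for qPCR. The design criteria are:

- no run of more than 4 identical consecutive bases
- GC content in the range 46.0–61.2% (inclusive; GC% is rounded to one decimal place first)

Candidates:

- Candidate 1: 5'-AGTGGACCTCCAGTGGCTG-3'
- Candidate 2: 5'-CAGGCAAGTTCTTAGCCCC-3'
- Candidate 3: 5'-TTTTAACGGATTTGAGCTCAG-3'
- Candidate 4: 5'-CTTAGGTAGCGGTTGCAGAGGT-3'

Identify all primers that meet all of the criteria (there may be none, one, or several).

Candidate 1 (19 nt, A=3 T=4 G=7 C=5): longest run = 2 ✓; GC 12/19 = 63.2%, outside 46.0–61.2% ✗ — fails.
Candidate 2 (19 nt, A=4 T=4 G=4 C=7): longest run = 4 ✓; GC 11/19 = 57.9% ✓ — passes.
Candidate 3 (21 nt, A=5 T=8 G=5 C=3): longest run = 4 ✓; GC 8/21 = 38.1%, outside 46.0–61.2% ✗ — fails.
Candidate 4 (22 nt, A=4 T=6 G=9 C=3): longest run = 2 ✓; GC 12/22 = 54.5% ✓ — passes.

Candidate 2 and Candidate 4.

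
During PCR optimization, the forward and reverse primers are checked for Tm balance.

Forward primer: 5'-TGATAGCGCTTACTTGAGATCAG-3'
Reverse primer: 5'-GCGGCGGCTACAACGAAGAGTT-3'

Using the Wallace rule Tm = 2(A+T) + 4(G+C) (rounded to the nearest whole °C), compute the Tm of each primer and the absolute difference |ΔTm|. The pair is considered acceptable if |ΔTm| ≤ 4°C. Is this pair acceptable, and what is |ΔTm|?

|ΔTm| = 4°C; the pair is acceptable.

Forward: A=6 T=7 G=6 C=4 → Tm = 2·13 + 4·10 = 66°C.
Reverse: A=6 T=3 G=8 C=5 → Tm = 2·9 + 4·13 = 70°C.
|ΔTm| = |66 − 70| = 4°C, ≤ 4°C.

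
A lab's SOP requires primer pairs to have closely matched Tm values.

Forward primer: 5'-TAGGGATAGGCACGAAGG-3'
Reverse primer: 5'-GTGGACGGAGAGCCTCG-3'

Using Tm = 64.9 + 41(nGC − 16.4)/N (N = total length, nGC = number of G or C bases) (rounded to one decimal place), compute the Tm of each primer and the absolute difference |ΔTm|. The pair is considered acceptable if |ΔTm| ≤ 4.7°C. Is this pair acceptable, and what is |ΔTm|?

|ΔTm| = 4.0°C; the pair is acceptable.

Forward: G+C = 10, N = 18 → Tm = 64.9 + 41·(10 − 16.4)/18 = 50.3°C.
Reverse: G+C = 12, N = 17 → Tm = 64.9 + 41·(12 − 16.4)/17 = 54.3°C.
|ΔTm| = |50.3 − 54.3| = 4.0°C, ≤ 4.7°C.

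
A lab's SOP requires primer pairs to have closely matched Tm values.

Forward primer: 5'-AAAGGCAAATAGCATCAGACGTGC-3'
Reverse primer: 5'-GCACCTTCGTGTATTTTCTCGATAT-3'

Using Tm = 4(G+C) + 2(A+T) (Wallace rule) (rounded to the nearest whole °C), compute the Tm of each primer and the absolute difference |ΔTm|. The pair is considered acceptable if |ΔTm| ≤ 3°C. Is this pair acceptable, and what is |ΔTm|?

|ΔTm| = 0°C; the pair is acceptable.

Forward: A=10 T=3 G=6 C=5 → Tm = 2·13 + 4·11 = 70°C.
Reverse: A=4 T=11 G=4 C=6 → Tm = 2·15 + 4·10 = 70°C.
|ΔTm| = |70 − 70| = 0°C, ≤ 3°C.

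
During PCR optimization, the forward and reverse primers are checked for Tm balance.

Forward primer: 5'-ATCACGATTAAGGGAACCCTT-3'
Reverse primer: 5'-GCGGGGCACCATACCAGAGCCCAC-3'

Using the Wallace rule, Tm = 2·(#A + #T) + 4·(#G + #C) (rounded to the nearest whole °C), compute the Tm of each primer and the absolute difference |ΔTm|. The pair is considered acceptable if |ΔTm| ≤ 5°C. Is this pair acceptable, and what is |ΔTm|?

|ΔTm| = 22°C; the pair is not acceptable.

Forward: A=7 T=5 G=4 C=5 → Tm = 2·12 + 4·9 = 60°C.
Reverse: A=6 T=1 G=7 C=10 → Tm = 2·7 + 4·17 = 82°C.
|ΔTm| = |60 − 82| = 22°C, > 5°C.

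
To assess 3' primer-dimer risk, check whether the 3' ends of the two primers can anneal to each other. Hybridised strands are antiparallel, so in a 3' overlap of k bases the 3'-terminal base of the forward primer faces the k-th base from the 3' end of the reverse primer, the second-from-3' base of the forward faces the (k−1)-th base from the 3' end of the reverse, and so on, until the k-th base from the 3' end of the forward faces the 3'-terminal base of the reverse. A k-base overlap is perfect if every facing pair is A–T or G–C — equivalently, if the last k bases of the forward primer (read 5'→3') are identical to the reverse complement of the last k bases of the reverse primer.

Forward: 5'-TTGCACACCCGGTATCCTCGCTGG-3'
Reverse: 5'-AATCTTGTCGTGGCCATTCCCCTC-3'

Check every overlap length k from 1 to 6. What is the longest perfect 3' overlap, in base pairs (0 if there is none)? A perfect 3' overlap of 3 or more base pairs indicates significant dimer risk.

Last 6 bases (5'→3') — forward …CGCTGG, reverse …CCCCTC.
Reverse complement of the reverse primer's last 6 bases: GAGGGG; its first k bases are the reverse complement of the reverse primer's last k bases, so a perfect k-base overlap needs the forward primer's last k bases to equal them.
Comparing (forward last k vs required): k=1: G vs G ✓; k=2: GG vs GA ✗; k=3: TGG vs GAG ✗; k=4: CTGG vs GAGG ✗; k=5: GCTGG vs GAGGG ✗; k=6: CGCTGG vs GAGGGG ✗.
Only k = 1 is perfect, so the longest perfect 3' overlap is 1.

Longest perfect overlap: 1 complementary base pair; below the dimer-risk threshold (threshold 3).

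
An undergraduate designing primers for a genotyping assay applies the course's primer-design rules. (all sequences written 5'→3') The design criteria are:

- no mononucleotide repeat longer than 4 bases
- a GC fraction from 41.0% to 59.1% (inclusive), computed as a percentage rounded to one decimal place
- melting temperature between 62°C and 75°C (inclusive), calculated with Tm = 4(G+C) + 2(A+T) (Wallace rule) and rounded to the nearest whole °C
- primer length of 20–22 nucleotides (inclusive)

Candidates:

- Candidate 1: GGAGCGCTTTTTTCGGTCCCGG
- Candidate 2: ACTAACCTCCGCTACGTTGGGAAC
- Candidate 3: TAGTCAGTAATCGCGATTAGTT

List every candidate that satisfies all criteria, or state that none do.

None of the candidates satisfy all criteria.

Candidate 1 (22 nt, A=1 T=7 G=8 C=6): longest run = 6, exceeds 4 ✗; GC 14/22 = 63.6%, outside 41.0–59.1% ✗; Tm = 2·8 + 4·14 = 72°C ✓; length 22 ✓ — fails.
Candidate 2 (24 nt, A=6 T=5 G=5 C=8): longest run = 3 ✓; GC 13/24 = 54.2% ✓; Tm = 2·11 + 4·13 = 74°C ✓; length 24, outside 20–22 ✗ — fails.
Candidate 3 (22 nt, A=6 T=8 G=5 C=3): longest run = 2 ✓; GC 8/22 = 36.4%, outside 41.0–59.1% ✗; Tm = 2·14 + 4·8 = 60°C, outside 62–75°C ✗; length 22 ✓ — fails.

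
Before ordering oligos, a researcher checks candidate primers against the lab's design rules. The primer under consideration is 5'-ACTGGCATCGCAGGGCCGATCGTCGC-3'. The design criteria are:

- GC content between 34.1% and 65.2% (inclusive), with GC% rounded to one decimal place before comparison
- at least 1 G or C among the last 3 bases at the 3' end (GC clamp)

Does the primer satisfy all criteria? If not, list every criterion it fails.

Base counts: A=4, T=4, G=9, C=9 (length 26).
GC content: GC 18/26 = 69.2%, outside 34.1–65.2% ✗
GC clamp: 3' end CGC has 3 G/C ✓

Fails: GC content.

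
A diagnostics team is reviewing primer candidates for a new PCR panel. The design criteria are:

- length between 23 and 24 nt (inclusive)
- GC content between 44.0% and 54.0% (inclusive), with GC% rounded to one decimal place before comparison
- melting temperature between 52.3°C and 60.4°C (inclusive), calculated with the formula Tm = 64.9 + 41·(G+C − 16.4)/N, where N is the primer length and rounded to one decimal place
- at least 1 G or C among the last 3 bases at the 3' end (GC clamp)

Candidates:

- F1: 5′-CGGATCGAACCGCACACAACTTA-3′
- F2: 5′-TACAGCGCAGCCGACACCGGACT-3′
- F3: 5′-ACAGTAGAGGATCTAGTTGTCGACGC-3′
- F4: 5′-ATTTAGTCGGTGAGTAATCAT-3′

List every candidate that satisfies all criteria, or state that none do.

F1 (23 nt, A=8 T=3 G=4 C=8): length 23 ✓; GC 12/23 = 52.2% ✓; Tm = 64.9 + 41·(12 − 16.4)/23 = 57.1°C ✓; 3' end TTA has 0 G/C, need ≥1 ✗ — fails.
F2 (23 nt, A=6 T=2 G=6 C=9): length 23 ✓; GC 15/23 = 65.2%, outside 44.0–54.0% ✗; Tm = 64.9 + 41·(15 − 16.4)/23 = 62.4°C, outside 52.3–60.4°C ✗; 3' end ACT has 1 G/C ✓ — fails.
F3 (26 nt, A=7 T=6 G=8 C=5): length 26, outside 23–24 ✗; GC 13/26 = 50.0% ✓; Tm = 64.9 + 41·(13 − 16.4)/26 = 59.5°C ✓; 3' end CGC has 3 G/C ✓ — fails.
F4 (21 nt, A=6 T=8 G=5 C=2): length 21, outside 23–24 ✗; GC 7/21 = 33.3%, outside 44.0–54.0% ✗; Tm = 64.9 + 41·(7 − 16.4)/21 = 46.5°C, outside 52.3–60.4°C ✗; 3' end CAT has 1 G/C ✓ — fails.

None of the candidates satisfy all criteria.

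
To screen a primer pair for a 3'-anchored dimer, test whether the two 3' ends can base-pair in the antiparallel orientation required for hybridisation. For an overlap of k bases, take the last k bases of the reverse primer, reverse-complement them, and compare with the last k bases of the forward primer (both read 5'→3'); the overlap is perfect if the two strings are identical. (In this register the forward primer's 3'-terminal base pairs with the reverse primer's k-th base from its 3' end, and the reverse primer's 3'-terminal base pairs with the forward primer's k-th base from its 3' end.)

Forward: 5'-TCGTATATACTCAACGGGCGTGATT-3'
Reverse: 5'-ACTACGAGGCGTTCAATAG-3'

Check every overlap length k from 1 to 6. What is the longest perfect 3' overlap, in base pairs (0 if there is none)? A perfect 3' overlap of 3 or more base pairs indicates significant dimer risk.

Last 6 bases (5'→3') — forward …GTGATT, reverse …CAATAG.
Reverse complement of the reverse primer's last 6 bases: CTATTG; its first k bases are the reverse complement of the reverse primer's last k bases, so a perfect k-base overlap needs the forward primer's last k bases to equal them.
Comparing (forward last k vs required): k=1: T vs C ✗; k=2: TT vs CT ✗; k=3: ATT vs CTA ✗; k=4: GATT vs CTAT ✗; k=5: TGATT vs CTATT ✗; k=6: GTGATT vs CTATTG ✗.
No overlap length from 1 to 6 is perfect, so the longest perfect 3' overlap is 0.

Longest perfect overlap: 0 complementary base pairs; below the dimer-risk threshold (threshold 3).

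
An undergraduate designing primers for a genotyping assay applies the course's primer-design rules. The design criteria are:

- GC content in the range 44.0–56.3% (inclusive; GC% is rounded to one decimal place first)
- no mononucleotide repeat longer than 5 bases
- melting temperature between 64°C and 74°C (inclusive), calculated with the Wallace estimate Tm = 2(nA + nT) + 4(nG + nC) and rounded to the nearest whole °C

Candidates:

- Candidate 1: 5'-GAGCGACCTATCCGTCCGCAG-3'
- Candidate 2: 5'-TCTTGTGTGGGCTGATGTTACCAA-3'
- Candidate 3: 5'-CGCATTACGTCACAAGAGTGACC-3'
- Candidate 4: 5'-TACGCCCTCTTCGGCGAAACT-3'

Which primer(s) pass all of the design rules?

Candidate 2 and Candidate 3.

Candidate 1 (21 nt, A=4 T=3 G=6 C=8): GC 14/21 = 66.7%, outside 44.0–56.3% ✗; longest run = 2 ✓; Tm = 2·7 + 4·14 = 70°C ✓ — fails.
Candidate 2 (24 nt, A=4 T=9 G=7 C=4): GC 11/24 = 45.8% ✓; longest run = 3 ✓; Tm = 2·13 + 4·11 = 70°C ✓ — passes.
Candidate 3 (23 nt, A=7 T=4 G=5 C=7): GC 12/23 = 52.2% ✓; longest run = 2 ✓; Tm = 2·11 + 4·12 = 70°C ✓ — passes.
Candidate 4 (21 nt, A=4 T=5 G=4 C=8): GC 12/21 = 57.1%, outside 44.0–56.3% ✗; longest run = 3 ✓; Tm = 2·9 + 4·12 = 66°C ✓ — fails.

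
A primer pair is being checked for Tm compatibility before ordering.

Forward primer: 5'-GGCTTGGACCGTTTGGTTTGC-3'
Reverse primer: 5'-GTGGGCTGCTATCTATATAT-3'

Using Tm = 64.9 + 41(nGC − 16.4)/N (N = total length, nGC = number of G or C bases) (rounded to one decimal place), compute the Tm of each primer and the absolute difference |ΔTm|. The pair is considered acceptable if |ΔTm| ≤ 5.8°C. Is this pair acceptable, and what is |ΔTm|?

|ΔTm| = 8.6°C; the pair is not acceptable.

Forward: G+C = 12, N = 21 → Tm = 64.9 + 41·(12 − 16.4)/21 = 56.3°C.
Reverse: G+C = 8, N = 20 → Tm = 64.9 + 41·(8 − 16.4)/20 = 47.7°C.
|ΔTm| = |56.3 − 47.7| = 8.6°C, > 5.8°C.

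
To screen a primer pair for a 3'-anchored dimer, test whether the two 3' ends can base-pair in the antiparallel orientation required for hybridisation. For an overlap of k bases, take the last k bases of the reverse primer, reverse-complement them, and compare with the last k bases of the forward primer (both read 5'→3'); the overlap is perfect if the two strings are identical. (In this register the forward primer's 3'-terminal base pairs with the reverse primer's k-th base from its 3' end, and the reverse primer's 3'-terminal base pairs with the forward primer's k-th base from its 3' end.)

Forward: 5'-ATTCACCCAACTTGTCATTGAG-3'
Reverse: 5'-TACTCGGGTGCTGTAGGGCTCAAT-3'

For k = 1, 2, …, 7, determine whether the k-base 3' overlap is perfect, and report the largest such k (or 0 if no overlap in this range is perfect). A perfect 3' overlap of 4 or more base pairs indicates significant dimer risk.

Last 7 bases (5'→3') — forward …CATTGAG, reverse …GCTCAAT.
Reverse complement of the reverse primer's last 7 bases: ATTGAGC; its first k bases are the reverse complement of the reverse primer's last k bases, so a perfect k-base overlap needs the forward primer's last k bases to equal them.
Comparing (forward last k vs required): k=1: G vs A ✗; k=2: AG vs AT ✗; k=3: GAG vs ATT ✗; k=4: TGAG vs ATTG ✗; k=5: TTGAG vs ATTGA ✗; k=6: ATTGAG vs ATTGAG ✓; k=7: CATTGAG vs ATTGAGC ✗.
Only k = 6 is perfect, so the longest perfect 3' overlap is 6.

Longest perfect overlap: 6 complementary base pairs; significant dimer risk (threshold 4).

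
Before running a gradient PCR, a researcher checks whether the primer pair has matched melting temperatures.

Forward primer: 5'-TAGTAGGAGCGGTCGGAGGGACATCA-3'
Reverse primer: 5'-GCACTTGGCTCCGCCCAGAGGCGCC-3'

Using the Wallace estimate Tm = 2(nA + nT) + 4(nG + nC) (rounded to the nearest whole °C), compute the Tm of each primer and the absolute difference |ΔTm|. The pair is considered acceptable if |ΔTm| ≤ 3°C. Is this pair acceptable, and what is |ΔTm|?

Forward: A=7 T=4 G=11 C=4 → Tm = 2·11 + 4·15 = 82°C.
Reverse: A=3 T=3 G=8 C=11 → Tm = 2·6 + 4·19 = 88°C.
|ΔTm| = |82 − 88| = 6°C, > 3°C.

|ΔTm| = 6°C; the pair is not acceptable.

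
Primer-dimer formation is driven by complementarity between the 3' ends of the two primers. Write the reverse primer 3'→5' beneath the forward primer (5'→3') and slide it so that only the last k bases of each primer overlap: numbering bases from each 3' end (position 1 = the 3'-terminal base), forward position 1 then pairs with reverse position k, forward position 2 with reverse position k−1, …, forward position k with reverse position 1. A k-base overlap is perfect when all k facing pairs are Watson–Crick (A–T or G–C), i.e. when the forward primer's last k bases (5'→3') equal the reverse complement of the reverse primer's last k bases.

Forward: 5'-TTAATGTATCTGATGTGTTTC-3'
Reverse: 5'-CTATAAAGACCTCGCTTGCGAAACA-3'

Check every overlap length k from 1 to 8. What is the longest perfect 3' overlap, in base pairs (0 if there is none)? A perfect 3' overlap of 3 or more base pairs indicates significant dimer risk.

Longest perfect overlap: 6 complementary base pairs; significant dimer risk (threshold 3).

Last 8 bases (5'→3') — forward …TGTGTTTC, reverse …GCGAAACA.
Reverse complement of the reverse primer's last 8 bases: TGTTTCGC; its first k bases are the reverse complement of the reverse primer's last k bases, so a perfect k-base overlap needs the forward primer's last k bases to equal them.
Comparing (forward last k vs required): k=1: C vs T ✗; k=2: TC vs TG ✗; k=3: TTC vs TGT ✗; k=4: TTTC vs TGTT ✗; k=5: GTTTC vs TGTTT ✗; k=6: TGTTTC vs TGTTTC ✓; k=7: GTGTTTC vs TGTTTCG ✗; k=8: TGTGTTTC vs TGTTTCGC ✗.
Only k = 6 is perfect, so the longest perfect 3' overlap is 6.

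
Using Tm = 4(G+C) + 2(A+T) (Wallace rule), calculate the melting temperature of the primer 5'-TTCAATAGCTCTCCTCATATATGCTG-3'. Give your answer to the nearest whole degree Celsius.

Base counts: A=6, T=10, G=3, C=7 (length 26).
Tm = 2·(6+10) + 4·(3+7) = 2·16 + 4·10 = 32 + 40 = 72°C.

72°C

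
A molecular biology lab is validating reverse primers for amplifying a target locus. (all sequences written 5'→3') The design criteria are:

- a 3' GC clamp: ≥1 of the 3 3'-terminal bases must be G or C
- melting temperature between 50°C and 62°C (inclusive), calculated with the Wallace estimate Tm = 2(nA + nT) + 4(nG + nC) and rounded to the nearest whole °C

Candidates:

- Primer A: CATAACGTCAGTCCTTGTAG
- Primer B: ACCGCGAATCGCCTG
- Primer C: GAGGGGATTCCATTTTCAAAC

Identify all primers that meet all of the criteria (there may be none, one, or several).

Primer A (20 nt, A=5 T=6 G=4 C=5): 3' end TAG has 1 G/C ✓; Tm = 2·11 + 4·9 = 58°C ✓ — passes.
Primer B (15 nt, A=3 T=2 G=4 C=6): 3' end CTG has 2 G/C ✓; Tm = 2·5 + 4·10 = 50°C ✓ — passes.
Primer C (21 nt, A=6 T=6 G=5 C=4): 3' end AAC has 1 G/C ✓; Tm = 2·12 + 4·9 = 60°C ✓ — passes.

Primer A, Primer B and Primer C.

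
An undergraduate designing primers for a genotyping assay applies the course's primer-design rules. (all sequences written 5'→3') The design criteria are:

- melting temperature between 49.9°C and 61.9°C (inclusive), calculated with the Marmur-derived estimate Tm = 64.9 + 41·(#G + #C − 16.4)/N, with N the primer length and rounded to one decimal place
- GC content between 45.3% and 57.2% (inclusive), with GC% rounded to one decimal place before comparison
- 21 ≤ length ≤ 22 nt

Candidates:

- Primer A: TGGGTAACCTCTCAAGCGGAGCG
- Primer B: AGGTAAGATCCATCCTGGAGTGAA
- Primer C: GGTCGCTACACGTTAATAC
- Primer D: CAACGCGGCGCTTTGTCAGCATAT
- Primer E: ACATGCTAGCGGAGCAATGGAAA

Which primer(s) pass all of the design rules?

None of the candidates satisfy all criteria.

Primer A (23 nt, A=5 T=4 G=8 C=6): Tm = 64.9 + 41·(14 − 16.4)/23 = 60.6°C ✓; GC 14/23 = 60.9%, outside 45.3–57.2% ✗; length 23, outside 21–22 ✗ — fails.
Primer B (24 nt, A=8 T=5 G=7 C=4): Tm = 64.9 + 41·(11 − 16.4)/24 = 55.7°C ✓; GC 11/24 = 45.8% ✓; length 24, outside 21–22 ✗ — fails.
Primer C (19 nt, A=5 T=5 G=4 C=5): Tm = 64.9 + 41·(9 − 16.4)/19 = 48.9°C, outside 49.9–61.9°C ✗; GC 9/19 = 47.4% ✓; length 19, outside 21–22 ✗ — fails.
Primer D (24 nt, A=5 T=6 G=6 C=7): Tm = 64.9 + 41·(13 − 16.4)/24 = 59.1°C ✓; GC 13/24 = 54.2% ✓; length 24, outside 21–22 ✗ — fails.
Primer E (23 nt, A=9 T=3 G=7 C=4): Tm = 64.9 + 41·(11 − 16.4)/23 = 55.3°C ✓; GC 11/23 = 47.8% ✓; length 23, outside 21–22 ✗ — fails.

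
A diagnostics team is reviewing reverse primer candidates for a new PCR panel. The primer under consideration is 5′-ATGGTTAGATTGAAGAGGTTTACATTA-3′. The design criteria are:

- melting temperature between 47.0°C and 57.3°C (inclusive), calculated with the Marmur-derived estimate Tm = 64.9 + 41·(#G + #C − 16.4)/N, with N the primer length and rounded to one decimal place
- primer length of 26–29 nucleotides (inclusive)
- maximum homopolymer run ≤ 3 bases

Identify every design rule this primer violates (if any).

Meets all criteria.

Base counts: A=9, T=10, G=7, C=1 (length 27).
Tm: Tm = 64.9 + 41·(8 − 16.4)/27 = 52.1°C ✓
length: length 27 ✓
homopolymer run: longest run = 3 ✓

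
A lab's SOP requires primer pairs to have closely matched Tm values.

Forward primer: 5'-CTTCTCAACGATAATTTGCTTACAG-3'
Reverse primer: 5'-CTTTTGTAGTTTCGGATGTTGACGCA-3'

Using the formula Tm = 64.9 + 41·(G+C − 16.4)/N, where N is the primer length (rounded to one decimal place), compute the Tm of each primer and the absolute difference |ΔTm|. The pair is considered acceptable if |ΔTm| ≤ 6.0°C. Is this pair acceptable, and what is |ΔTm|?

Forward: G+C = 9, N = 25 → Tm = 64.9 + 41·(9 − 16.4)/25 = 52.8°C.
Reverse: G+C = 11, N = 26 → Tm = 64.9 + 41·(11 − 16.4)/26 = 56.4°C.
|ΔTm| = |52.8 − 56.4| = 3.6°C, ≤ 6.0°C.

|ΔTm| = 3.6°C; the pair is acceptable.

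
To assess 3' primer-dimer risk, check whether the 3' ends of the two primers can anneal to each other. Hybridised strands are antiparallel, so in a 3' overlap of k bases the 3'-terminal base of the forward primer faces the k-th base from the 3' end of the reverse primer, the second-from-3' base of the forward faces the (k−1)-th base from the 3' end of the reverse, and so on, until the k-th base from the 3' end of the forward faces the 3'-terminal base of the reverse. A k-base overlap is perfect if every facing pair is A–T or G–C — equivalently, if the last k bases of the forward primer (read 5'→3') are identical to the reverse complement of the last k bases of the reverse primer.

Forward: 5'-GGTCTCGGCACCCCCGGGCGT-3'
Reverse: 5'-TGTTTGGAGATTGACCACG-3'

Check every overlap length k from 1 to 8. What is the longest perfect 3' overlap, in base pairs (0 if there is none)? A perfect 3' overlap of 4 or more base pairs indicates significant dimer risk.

Longest perfect overlap: 3 complementary base pairs; below the dimer-risk threshold (threshold 4).

Last 8 bases (5'→3') — forward …CCGGGCGT, reverse …TGACCACG.
Reverse complement of the reverse primer's last 8 bases: CGTGGTCA; its first k bases are the reverse complement of the reverse primer's last k bases, so a perfect k-base overlap needs the forward primer's last k bases to equal them.
Comparing (forward last k vs required): k=1: T vs C ✗; k=2: GT vs CG ✗; k=3: CGT vs CGT ✓; k=4: GCGT vs CGTG ✗; k=5: GGCGT vs CGTGG ✗; k=6: GGGCGT vs CGTGGT ✗; k=7: CGGGCGT vs CGTGGTC ✗; k=8: CCGGGCGT vs CGTGGTCA ✗.
Only k = 3 is perfect, so the longest perfect 3' overlap is 3.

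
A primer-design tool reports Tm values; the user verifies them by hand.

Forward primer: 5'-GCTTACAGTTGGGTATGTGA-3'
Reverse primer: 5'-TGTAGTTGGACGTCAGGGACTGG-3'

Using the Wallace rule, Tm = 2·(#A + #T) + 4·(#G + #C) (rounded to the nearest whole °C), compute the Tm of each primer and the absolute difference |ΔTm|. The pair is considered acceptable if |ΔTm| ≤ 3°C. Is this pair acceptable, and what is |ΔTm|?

|ΔTm| = 14°C; the pair is not acceptable.

Forward: A=4 T=7 G=7 C=2 → Tm = 2·11 + 4·9 = 58°C.
Reverse: A=4 T=6 G=10 C=3 → Tm = 2·10 + 4·13 = 72°C.
|ΔTm| = |58 − 72| = 14°C, > 3°C.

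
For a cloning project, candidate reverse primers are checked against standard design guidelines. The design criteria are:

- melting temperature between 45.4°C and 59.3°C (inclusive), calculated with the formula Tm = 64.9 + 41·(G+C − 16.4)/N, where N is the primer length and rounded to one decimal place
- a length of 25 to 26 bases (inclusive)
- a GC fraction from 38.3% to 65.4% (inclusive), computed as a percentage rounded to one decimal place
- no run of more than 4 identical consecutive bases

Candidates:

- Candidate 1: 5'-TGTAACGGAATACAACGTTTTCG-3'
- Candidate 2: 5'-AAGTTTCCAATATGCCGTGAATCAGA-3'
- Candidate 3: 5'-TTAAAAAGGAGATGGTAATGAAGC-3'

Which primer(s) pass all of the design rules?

Candidate 2 only.

Candidate 1 (23 nt, A=7 T=7 G=5 C=4): Tm = 64.9 + 41·(9 − 16.4)/23 = 51.7°C ✓; length 23, outside 25–26 ✗; GC 9/23 = 39.1% ✓; longest run = 4 ✓ — fails.
Candidate 2 (26 nt, A=9 T=7 G=5 C=5): Tm = 64.9 + 41·(10 − 16.4)/26 = 54.8°C ✓; length 26 ✓; GC 10/26 = 38.5% ✓; longest run = 3 ✓ — passes.
Candidate 3 (24 nt, A=11 T=5 G=7 C=1): Tm = 64.9 + 41·(8 − 16.4)/24 = 50.6°C ✓; length 24, outside 25–26 ✗; GC 8/24 = 33.3%, outside 38.3–65.4% ✗; longest run = 5, exceeds 4 ✗ — fails.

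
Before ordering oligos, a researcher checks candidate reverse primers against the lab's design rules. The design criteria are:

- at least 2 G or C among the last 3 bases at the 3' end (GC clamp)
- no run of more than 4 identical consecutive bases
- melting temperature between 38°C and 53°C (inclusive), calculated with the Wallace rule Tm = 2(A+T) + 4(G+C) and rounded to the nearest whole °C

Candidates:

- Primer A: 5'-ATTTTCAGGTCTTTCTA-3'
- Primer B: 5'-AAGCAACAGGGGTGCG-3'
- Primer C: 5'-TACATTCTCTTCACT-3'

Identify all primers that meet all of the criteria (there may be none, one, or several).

Primer A (17 nt, A=3 T=9 G=2 C=3): 3' end CTA has 1 G/C, need ≥2 ✗; longest run = 4 ✓; Tm = 2·12 + 4·5 = 44°C ✓ — fails.
Primer B (16 nt, A=5 T=1 G=7 C=3): 3' end GCG has 3 G/C ✓; longest run = 4 ✓; Tm = 2·6 + 4·10 = 52°C ✓ — passes.
Primer C (15 nt, A=3 T=7 G=0 C=5): 3' end ACT has 1 G/C, need ≥2 ✗; longest run = 2 ✓; Tm = 2·10 + 4·5 = 40°C ✓ — fails.

Primer B only.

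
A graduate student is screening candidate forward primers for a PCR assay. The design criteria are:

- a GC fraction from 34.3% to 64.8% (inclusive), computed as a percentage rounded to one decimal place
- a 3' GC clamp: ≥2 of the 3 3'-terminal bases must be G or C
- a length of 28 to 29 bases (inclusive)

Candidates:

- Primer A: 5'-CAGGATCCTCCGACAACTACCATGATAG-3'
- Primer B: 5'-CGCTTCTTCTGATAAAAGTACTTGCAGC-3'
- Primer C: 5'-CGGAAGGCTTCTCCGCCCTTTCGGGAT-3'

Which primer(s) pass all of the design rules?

Primer B only.

Primer A (28 nt, A=9 T=5 G=5 C=9): GC 14/28 = 50.0% ✓; 3' end TAG has 1 G/C, need ≥2 ✗; length 28 ✓ — fails.
Primer B (28 nt, A=7 T=9 G=5 C=7): GC 12/28 = 42.9% ✓; 3' end AGC has 2 G/C ✓; length 28 ✓ — passes.
Primer C (27 nt, A=3 T=7 G=8 C=9): GC 17/27 = 63.0% ✓; 3' end GAT has 1 G/C, need ≥2 ✗; length 27, outside 28–29 ✗ — fails.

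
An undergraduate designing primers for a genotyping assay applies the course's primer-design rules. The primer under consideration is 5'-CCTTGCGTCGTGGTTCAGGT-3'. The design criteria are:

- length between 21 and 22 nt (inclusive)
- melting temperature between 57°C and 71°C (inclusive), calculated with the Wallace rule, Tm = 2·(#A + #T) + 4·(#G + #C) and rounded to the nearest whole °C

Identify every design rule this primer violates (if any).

Fails: length.

Base counts: A=1, T=7, G=7, C=5 (length 20).
length: length 20, outside 21–22 ✗
Tm: Tm = 2·8 + 4·12 = 64°C ✓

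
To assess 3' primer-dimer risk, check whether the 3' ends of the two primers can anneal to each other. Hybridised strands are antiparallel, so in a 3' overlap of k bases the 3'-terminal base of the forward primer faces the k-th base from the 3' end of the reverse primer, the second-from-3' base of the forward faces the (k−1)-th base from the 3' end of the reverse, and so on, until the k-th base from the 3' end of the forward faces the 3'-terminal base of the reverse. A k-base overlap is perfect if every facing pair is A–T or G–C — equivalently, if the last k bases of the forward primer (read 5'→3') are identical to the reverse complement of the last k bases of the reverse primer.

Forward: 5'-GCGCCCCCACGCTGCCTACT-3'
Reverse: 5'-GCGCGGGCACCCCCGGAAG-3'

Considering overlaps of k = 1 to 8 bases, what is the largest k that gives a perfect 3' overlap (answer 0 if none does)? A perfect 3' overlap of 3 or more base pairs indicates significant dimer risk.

Last 8 bases (5'→3') — forward …TGCCTACT, reverse …CCCGGAAG.
Reverse complement of the reverse primer's last 8 bases: CTTCCGGG; its first k bases are the reverse complement of the reverse primer's last k bases, so a perfect k-base overlap needs the forward primer's last k bases to equal them.
Comparing (forward last k vs required): k=1: T vs C ✗; k=2: CT vs CT ✓; k=3: ACT vs CTT ✗; k=4: TACT vs CTTC ✗; k=5: CTACT vs CTTCC ✗; k=6: CCTACT vs CTTCCG ✗; k=7: GCCTACT vs CTTCCGG ✗; k=8: TGCCTACT vs CTTCCGGG ✗.
Only k = 2 is perfect, so the longest perfect 3' overlap is 2.

Longest perfect overlap: 2 complementary base pairs; below the dimer-risk threshold (threshold 3).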